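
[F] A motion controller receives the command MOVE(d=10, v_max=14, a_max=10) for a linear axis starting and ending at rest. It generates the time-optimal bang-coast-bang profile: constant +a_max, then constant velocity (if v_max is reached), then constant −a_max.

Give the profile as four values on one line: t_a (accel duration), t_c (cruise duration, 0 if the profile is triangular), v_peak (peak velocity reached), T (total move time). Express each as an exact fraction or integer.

t_a=1 t_c=0 v_peak=10 T=2

v_max²/a_max = 14²/10 = 98/5
10 < 98/5 so t_c = 0
v_peak = √(10·10) = √100 = 10
t_a = 10/10 = 1; t_c = 0
T = 2·1 = 2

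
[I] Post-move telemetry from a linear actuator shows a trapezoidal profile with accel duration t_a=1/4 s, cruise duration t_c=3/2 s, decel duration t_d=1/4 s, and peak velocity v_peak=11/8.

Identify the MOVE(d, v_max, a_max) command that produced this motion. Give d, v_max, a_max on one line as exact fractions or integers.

a_max = (11/8)/(1/4) = 11/2
d_a = ½·11/8·1/4 = 11/64; d_c = 11/8·3/2 = 33/16
d = 2·11/64 + 33/16 = 77/32
t_c = 3/2 > 0 so v_max = 11/8

d=77/32 v_max=11/8 a_max=11/2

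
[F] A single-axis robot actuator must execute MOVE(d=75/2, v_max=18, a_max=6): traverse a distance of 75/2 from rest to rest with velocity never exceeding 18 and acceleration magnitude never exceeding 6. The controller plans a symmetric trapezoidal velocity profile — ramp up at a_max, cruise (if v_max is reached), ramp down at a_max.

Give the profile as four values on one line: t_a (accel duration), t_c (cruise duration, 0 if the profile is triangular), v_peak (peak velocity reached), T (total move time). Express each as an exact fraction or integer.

v_max²/a_max = 18²/6 = 54
75/2 < 54 → triangular
v_peak = √(75/2·6) = √225 = 15
t_a = 15/6 = 5/2; t_c = 0
T = 2·5/2 = 5

t_a=5/2 t_c=0 v_peak=15 T=5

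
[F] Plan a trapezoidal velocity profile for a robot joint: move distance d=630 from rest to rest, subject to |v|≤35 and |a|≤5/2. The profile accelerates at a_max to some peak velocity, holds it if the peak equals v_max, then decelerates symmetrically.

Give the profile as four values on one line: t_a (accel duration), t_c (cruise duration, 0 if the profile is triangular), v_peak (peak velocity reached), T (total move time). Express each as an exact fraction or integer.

t_a=14 t_c=4 v_peak=35 T=32

vₘ²/aₘ = 35²/(5/2) = 490
630 ≥ 490 → trapezoidal
t_a = 35/(5/2) = 14; v_peak = 35
d_cruise = 630 − 490 = 140; t_c = 140/35 = 4
T = 2·14 + 4 = 32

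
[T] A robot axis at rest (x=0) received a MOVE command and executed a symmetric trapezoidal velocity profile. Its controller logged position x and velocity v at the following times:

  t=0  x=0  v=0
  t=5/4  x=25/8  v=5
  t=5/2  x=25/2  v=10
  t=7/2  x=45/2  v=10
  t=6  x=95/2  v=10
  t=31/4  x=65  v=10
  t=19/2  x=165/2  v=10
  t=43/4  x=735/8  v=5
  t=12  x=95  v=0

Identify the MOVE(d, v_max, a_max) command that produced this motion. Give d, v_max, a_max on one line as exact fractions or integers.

d=95 v_max=10 a_max=4

final state: t=12, x=95, v=0 → d = 95
a_max = (5−0)/(5/4−0) = 4
max v = 10 over t∈[5/2,19/2] → v_max = 10
check: 10·(5/2+7) = 95 ✓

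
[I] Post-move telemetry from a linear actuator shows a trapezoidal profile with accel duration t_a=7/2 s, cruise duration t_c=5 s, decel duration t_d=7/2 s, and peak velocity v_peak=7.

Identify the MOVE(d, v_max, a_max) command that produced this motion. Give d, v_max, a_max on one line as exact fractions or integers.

a_max = 7/(7/2) = 2
d_a = ½·7·7/2 = 49/4; d_c = 7·5 = 35
d = 2·49/4 + 35 = 119/2
t_c = 5 > 0 → v_max = v_peak = 7

d=119/2 v_max=7 a_max=2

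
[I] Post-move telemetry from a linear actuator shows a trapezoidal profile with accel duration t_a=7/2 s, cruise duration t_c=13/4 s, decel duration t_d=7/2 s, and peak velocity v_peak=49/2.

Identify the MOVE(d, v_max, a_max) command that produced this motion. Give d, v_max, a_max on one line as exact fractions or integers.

a_max = (49/2)/(7/2) = 7
d_a = ½·49/2·7/2 = 343/8; d_c = 49/2·13/4 = 637/8
d = 2·343/8 + 637/8 = 1323/8
t_c = 13/4 > 0 ⇒ limit active, v_max = 49/2

d=1323/8 v_max=49/2 a_max=7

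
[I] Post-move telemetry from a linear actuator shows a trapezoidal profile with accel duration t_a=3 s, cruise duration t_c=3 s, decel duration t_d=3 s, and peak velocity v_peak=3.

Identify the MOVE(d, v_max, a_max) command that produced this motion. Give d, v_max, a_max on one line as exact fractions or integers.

d=18 v_max=3 a_max=1

a_max = 3/3 = 1
d_a = ½·3·3 = 9/2; d_c = 3·3 = 9
d = 2·9/2 + 9 = 18
t_c = 3 > 0 so v_max = 3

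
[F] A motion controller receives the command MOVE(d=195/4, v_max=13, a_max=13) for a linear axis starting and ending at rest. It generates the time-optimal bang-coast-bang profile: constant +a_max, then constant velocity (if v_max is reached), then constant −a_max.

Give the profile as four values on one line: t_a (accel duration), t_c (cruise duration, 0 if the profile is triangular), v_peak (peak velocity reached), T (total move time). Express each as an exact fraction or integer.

v_max²/a_max = 13²/13 = 13
195/4 ≥ 13 → trapezoidal
t_a = 13/13 = 1; v_peak = 13
d_cruise = 195/4 − 13 = 143/4; t_c = (143/4)/13 = 11/4
T = 2·1 + 11/4 = 19/4

t_a=1 t_c=11/4 v_peak=13 T=19/4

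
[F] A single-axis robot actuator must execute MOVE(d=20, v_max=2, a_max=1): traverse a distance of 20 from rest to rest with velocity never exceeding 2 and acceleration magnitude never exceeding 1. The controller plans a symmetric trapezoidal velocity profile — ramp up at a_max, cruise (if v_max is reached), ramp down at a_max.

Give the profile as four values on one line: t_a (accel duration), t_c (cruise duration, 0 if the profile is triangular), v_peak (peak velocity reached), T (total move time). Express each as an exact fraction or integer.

t_a=2 t_c=8 v_peak=2 T=12

v_max²/a_max = 2²/1 = 4
20 ≥ 4 so v_max reached
t_a = 2/1 = 2; v_peak = 2
d_cruise = 20 − 4 = 16; t_c = 16/2 = 8
T = 2·2 + 8 = 12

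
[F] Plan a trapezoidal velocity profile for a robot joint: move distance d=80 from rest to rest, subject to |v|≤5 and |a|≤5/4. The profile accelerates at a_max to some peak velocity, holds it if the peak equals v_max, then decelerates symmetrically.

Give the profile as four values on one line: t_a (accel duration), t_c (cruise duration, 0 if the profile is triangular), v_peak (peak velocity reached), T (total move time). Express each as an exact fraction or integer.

v_max²/a_max = 5²/(5/4) = 20
80 ≥ 20 ⇒ cruise phase
t_a = 5/(5/4) = 4; v_peak = 5
d_cruise = 80 − 20 = 60; t_c = 60/5 = 12
T = 2·4 + 12 = 20

t_a=4 t_c=12 v_peak=5 T=20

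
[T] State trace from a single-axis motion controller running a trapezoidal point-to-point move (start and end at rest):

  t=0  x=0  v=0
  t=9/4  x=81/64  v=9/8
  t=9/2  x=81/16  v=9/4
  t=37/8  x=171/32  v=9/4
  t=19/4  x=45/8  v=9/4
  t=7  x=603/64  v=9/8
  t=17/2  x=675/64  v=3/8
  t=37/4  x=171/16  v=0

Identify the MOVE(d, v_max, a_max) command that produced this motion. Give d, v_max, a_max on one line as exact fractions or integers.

final state: t=37/4, x=171/16, v=0 → d = 171/16
a_max = (9/8−0)/(9/4−0) = 1/2
max v = 9/4 over t∈[9/2,19/4] → v_max = 9/4
check: 9/4·(9/2+1/4) = 171/16 ✓

d=171/16 v_max=9/4 a_max=1/2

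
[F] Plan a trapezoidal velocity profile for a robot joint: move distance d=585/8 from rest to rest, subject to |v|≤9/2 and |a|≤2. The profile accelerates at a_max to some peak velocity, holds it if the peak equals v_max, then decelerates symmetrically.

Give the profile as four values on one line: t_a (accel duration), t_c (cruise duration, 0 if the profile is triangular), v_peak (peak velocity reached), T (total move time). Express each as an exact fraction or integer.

t_a=9/4 t_c=14 v_peak=9/2 T=37/2

vₘ²/aₘ = (9/2)²/2 = 81/8
585/8 ≥ 81/8 → trapezoidal
t_a = (9/2)/2 = 9/4; v_peak = 9/2
d_cruise = 585/8 − 81/8 = 63; t_c = 63/(9/2) = 14
T = 2·9/4 + 14 = 37/2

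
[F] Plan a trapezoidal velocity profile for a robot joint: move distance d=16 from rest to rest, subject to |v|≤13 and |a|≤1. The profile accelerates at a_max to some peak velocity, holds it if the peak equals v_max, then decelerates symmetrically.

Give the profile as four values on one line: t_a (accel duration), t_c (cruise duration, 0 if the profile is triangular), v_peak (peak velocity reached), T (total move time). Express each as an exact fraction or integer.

t_a=4 t_c=0 v_peak=4 T=8

v_max²/a_max = 13²/1 = 169
16 < 169 so t_c = 0
v_peak = √(16·1) = √16 = 4
t_a = 4/1 = 4; t_c = 0
T = 2·4 = 8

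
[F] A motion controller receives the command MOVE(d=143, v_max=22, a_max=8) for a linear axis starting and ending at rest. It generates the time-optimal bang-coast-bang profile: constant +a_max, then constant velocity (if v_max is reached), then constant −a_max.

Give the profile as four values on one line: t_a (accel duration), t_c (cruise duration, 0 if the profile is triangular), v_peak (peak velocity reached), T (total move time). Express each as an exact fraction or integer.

t_a=11/4 t_c=15/4 v_peak=22 T=37/4

vₘ²/aₘ = 22²/8 = 121/2
143 ≥ 121/2 → trapezoidal
t_a = 22/8 = 11/4; v_peak = 22
d_cruise = 143 − 121/2 = 165/2; t_c = (165/2)/22 = 15/4
T = 2·11/4 + 15/4 = 37/4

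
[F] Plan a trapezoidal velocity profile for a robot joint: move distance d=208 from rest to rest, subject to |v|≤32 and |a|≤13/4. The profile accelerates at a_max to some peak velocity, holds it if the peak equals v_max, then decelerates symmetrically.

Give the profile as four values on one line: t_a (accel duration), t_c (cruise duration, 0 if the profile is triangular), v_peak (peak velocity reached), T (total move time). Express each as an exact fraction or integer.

t_a=8 t_c=0 v_peak=26 T=16

v_max²/a_max = 32²/(13/4) = 4096/13
208 < 4096/13 so t_c = 0
v_peak = √(208·13/4) = √676 = 26
t_a = 26/(13/4) = 8; t_c = 0
T = 2·8 = 16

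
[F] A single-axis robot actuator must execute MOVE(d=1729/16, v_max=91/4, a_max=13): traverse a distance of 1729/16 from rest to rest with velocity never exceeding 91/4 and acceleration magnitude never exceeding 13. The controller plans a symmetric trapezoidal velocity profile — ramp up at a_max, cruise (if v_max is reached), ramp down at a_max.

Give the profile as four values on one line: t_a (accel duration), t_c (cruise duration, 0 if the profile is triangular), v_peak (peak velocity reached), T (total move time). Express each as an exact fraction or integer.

(v_max)²/a_max = (91/4)²/13 = 637/16
1729/16 ≥ 637/16 ⇒ cruise phase
t_a = (91/4)/13 = 7/4; v_peak = 91/4
d_cruise = 1729/16 − 637/16 = 273/4; t_c = (273/4)/(91/4) = 3
T = 2·7/4 + 3 = 13/2

t_a=7/4 t_c=3 v_peak=91/4 T=13/2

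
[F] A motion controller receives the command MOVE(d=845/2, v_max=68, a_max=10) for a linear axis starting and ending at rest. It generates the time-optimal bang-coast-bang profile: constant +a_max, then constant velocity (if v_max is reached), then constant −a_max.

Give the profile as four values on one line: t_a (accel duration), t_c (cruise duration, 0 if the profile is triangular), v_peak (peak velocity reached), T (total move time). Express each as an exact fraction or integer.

t_a=13/2 t_c=0 v_peak=65 T=13

(v_max)²/a_max = 68²/10 = 2312/5
845/2 < 2312/5 ⇒ no cruise
v_peak = √(845/2·10) = √4225 = 65
t_a = 65/10 = 13/2; t_c = 0
T = 2·13/2 = 13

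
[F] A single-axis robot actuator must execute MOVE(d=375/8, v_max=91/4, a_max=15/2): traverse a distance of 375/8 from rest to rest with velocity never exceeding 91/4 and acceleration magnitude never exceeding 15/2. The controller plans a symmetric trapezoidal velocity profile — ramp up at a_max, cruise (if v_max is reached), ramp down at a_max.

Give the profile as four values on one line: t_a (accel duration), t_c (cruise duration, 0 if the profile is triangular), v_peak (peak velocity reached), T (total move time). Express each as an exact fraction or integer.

vₘ²/aₘ = (91/4)²/(15/2) = 8281/120
375/8 < 8281/120 → triangular
v_peak = √(375/8·15/2) = √(5625/16) = 75/4
t_a = (75/4)/(15/2) = 5/2; t_c = 0
T = 2·5/2 = 5

t_a=5/2 t_c=0 v_peak=75/4 T=5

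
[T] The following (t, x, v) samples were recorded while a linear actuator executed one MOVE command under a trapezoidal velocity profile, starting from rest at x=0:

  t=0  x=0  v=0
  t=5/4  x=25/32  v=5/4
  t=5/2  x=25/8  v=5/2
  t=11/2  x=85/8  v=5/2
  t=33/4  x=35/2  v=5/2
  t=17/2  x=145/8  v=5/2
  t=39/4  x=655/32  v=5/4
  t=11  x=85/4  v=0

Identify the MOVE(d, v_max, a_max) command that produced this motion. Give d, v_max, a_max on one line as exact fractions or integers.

final state: t=11, x=85/4, v=0 → d = 85/4
a_max = (5/4−0)/(5/4−0) = 1
max v = 5/2 over t∈[5/2,17/2] → v_max = 5/2
check: 5/2·(5/2+6) = 85/4 ✓

d=85/4 v_max=5/2 a_max=1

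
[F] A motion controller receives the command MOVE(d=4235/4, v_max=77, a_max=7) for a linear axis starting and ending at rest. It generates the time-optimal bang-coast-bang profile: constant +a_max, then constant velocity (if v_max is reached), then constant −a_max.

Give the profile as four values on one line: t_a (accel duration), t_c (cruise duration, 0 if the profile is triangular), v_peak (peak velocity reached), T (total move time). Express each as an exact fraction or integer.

t_a=11 t_c=11/4 v_peak=77 T=99/4

vₘ²/aₘ = 77²/7 = 847
4235/4 ≥ 847 ⇒ cruise phase
t_a = 77/7 = 11; v_peak = 77
d_cruise = 4235/4 − 847 = 847/4; t_c = (847/4)/77 = 11/4
T = 2·11 + 11/4 = 99/4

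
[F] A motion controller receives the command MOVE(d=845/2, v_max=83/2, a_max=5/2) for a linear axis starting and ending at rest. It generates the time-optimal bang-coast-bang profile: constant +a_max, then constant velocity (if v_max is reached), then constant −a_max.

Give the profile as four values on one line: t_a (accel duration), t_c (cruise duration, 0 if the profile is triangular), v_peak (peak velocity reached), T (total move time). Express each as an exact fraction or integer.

v_max²/a_max = (83/2)²/(5/2) = 6889/10
845/2 < 6889/10 so t_c = 0
v_peak = √(845/2·5/2) = √(4225/4) = 65/2
t_a = (65/2)/(5/2) = 13; t_c = 0
T = 2·13 = 26

t_a=13 t_c=0 v_peak=65/2 T=26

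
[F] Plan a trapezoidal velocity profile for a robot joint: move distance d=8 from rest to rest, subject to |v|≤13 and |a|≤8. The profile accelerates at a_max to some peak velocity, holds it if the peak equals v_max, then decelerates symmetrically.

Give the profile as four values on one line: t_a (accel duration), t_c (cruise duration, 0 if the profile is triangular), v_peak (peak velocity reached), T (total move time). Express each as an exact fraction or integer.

(v_max)²/a_max = 13²/8 = 169/8
8 < 169/8 so t_c = 0
v_peak = √(8·8) = √64 = 8
t_a = 8/8 = 1; t_c = 0
T = 2·1 = 2

t_a=1 t_c=0 v_peak=8 T=2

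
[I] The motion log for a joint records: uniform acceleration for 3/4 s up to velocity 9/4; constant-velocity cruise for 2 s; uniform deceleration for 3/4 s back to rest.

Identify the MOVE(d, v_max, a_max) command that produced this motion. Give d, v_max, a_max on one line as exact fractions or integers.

d=99/16 v_max=9/4 a_max=3

a_max = (9/4)/(3/4) = 3
d_a = ½·9/4·3/4 = 27/32; d_c = 9/4·2 = 9/2
d = 2·27/32 + 9/2 = 99/16
t_c = 2 > 0 so v_max = 9/4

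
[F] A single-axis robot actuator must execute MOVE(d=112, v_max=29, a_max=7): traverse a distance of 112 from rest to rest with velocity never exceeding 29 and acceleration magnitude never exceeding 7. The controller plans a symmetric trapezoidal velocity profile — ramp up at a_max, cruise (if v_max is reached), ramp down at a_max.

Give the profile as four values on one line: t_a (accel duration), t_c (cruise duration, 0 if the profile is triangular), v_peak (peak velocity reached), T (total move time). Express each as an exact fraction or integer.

v_max²/a_max = 29²/7 = 841/7
112 < 841/7 so t_c = 0
v_peak = √(112·7) = √784 = 28
t_a = 28/7 = 4; t_c = 0
T = 2·4 = 8

t_a=4 t_c=0 v_peak=28 T=8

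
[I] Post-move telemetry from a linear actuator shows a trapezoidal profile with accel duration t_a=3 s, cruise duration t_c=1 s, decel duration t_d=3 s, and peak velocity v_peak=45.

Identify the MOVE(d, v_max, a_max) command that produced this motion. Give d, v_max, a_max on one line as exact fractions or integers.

d=180 v_max=45 a_max=15

a_max = 45/3 = 15
d_a = ½·45·3 = 135/2; d_c = 45·1 = 45
d = 2·135/2 + 45 = 180
t_c = 1 > 0 so v_max = 45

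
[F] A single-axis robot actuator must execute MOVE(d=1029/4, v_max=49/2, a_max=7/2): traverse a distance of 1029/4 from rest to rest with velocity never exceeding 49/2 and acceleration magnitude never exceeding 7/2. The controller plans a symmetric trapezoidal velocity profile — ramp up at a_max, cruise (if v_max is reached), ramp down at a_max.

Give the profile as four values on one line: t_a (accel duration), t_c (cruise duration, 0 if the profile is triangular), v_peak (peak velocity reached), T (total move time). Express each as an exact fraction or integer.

vₘ²/aₘ = (49/2)²/(7/2) = 343/2
1029/4 ≥ 343/2 ⇒ cruise phase
t_a = (49/2)/(7/2) = 7; v_peak = 49/2
d_cruise = 1029/4 − 343/2 = 343/4; t_c = (343/4)/(49/2) = 7/2
T = 2·7 + 7/2 = 35/2

t_a=7 t_c=7/2 v_peak=49/2 T=35/2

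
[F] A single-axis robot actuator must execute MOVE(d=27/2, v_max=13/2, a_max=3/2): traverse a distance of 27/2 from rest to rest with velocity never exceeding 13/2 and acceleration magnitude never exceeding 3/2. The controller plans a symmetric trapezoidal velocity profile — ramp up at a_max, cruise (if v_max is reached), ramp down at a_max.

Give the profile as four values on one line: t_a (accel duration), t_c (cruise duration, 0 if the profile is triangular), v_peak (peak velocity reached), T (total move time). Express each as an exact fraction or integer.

t_a=3 t_c=0 v_peak=9/2 T=6

vₘ²/aₘ = (13/2)²/(3/2) = 169/6
27/2 < 169/6 so t_c = 0
v_peak = √(27/2·3/2) = √(81/4) = 9/2
t_a = (9/2)/(3/2) = 3; t_c = 0
T = 2·3 = 6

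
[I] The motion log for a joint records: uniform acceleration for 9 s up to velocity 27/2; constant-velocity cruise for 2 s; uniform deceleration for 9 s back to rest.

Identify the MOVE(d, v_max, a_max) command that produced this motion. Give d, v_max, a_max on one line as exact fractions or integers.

a_max = (27/2)/9 = 3/2
d_a = ½·27/2·9 = 243/4; d_c = 27/2·2 = 27
d = 2·243/4 + 27 = 297/2
t_c = 2 > 0 → v_max = v_peak = 27/2

d=297/2 v_max=27/2 a_max=3/2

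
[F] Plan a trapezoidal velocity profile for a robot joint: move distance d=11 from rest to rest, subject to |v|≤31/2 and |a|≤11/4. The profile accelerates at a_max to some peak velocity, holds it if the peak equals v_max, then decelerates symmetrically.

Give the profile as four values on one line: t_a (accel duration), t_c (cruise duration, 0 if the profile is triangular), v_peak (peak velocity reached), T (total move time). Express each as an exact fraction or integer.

(v_max)²/a_max = (31/2)²/(11/4) = 961/11
11 < 961/11 so t_c = 0
v_peak = √(11·11/4) = √(121/4) = 11/2
t_a = (11/2)/(11/4) = 2; t_c = 0
T = 2·2 = 4

t_a=2 t_c=0 v_peak=11/2 T=4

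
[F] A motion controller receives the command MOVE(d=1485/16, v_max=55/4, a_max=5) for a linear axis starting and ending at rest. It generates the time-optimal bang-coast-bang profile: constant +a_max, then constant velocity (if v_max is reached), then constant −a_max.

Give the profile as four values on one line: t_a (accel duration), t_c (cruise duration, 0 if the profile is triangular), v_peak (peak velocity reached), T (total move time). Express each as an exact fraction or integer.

t_a=11/4 t_c=4 v_peak=55/4 T=19/2

vₘ²/aₘ = (55/4)²/5 = 605/16
1485/16 ≥ 605/16 ⇒ cruise phase
t_a = (55/4)/5 = 11/4; v_peak = 55/4
d_cruise = 1485/16 − 605/16 = 55; t_c = 55/(55/4) = 4
T = 2·11/4 + 4 = 19/2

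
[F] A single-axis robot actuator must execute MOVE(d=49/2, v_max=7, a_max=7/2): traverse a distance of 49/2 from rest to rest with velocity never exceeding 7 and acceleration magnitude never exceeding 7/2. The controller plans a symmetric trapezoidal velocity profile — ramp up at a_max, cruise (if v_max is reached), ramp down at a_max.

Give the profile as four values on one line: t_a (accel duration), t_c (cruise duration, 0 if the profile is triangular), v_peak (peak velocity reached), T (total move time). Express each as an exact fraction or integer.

t_a=2 t_c=3/2 v_peak=7 T=11/2

(v_max)²/a_max = 7²/(7/2) = 14
49/2 ≥ 14 ⇒ cruise phase
t_a = 7/(7/2) = 2; v_peak = 7
d_cruise = 49/2 − 14 = 21/2; t_c = (21/2)/7 = 3/2
T = 2·2 + 3/2 = 11/2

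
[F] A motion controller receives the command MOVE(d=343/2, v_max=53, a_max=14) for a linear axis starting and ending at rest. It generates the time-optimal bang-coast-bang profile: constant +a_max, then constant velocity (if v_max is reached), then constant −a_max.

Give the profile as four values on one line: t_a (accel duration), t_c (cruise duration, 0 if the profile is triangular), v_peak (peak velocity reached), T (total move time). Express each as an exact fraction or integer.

v_max²/a_max = 53²/14 = 2809/14
343/2 < 2809/14 → triangular
v_peak = √(343/2·14) = √2401 = 49
t_a = 49/14 = 7/2; t_c = 0
T = 2·7/2 = 7

t_a=7/2 t_c=0 v_peak=49 T=7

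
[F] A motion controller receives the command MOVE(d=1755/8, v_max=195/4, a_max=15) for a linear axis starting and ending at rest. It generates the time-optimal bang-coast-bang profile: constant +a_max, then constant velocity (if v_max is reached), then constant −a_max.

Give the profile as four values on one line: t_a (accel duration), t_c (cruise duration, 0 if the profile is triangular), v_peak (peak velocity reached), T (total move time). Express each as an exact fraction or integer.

t_a=13/4 t_c=5/4 v_peak=195/4 T=31/4

vₘ²/aₘ = (195/4)²/15 = 2535/16
1755/8 ≥ 2535/16 so v_max reached
t_a = (195/4)/15 = 13/4; v_peak = 195/4
d_cruise = 1755/8 − 2535/16 = 975/16; t_c = (975/16)/(195/4) = 5/4
T = 2·13/4 + 5/4 = 31/4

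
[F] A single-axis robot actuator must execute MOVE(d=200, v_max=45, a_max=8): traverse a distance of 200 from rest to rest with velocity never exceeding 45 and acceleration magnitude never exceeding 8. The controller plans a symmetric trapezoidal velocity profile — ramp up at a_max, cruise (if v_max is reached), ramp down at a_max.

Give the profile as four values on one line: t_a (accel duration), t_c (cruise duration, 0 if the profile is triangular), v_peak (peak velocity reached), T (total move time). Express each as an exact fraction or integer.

v_max²/a_max = 45²/8 = 2025/8
200 < 2025/8 so t_c = 0
v_peak = √(200·8) = √1600 = 40
t_a = 40/8 = 5; t_c = 0
T = 2·5 = 10

t_a=5 t_c=0 v_peak=40 T=10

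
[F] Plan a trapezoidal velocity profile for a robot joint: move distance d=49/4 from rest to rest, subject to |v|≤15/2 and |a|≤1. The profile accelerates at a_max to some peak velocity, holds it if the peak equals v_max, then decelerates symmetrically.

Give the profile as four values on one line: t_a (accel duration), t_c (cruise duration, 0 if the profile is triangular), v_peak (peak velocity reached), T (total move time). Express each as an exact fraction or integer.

t_a=7/2 t_c=0 v_peak=7/2 T=7

v_max²/a_max = (15/2)²/1 = 225/4
49/4 < 225/4 → triangular
v_peak = √(49/4·1) = √(49/4) = 7/2
t_a = (7/2)/1 = 7/2; t_c = 0
T = 2·7/2 = 7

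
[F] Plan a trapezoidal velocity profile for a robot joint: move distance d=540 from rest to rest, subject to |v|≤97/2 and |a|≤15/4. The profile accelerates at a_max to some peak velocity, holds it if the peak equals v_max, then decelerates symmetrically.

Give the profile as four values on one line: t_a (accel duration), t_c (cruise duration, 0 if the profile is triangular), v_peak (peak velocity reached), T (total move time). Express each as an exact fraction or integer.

(v_max)²/a_max = (97/2)²/(15/4) = 9409/15
540 < 9409/15 → triangular
v_peak = √(540·15/4) = √2025 = 45
t_a = 45/(15/4) = 12; t_c = 0
T = 2·12 = 24

t_a=12 t_c=0 v_peak=45 T=24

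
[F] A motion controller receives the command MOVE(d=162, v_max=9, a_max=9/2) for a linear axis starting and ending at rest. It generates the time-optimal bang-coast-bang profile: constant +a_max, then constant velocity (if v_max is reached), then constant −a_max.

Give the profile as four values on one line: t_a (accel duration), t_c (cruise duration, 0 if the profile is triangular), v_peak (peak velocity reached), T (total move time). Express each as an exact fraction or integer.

t_a=2 t_c=16 v_peak=9 T=20

(v_max)²/a_max = 9²/(9/2) = 18
162 ≥ 18 → trapezoidal
t_a = 9/(9/2) = 2; v_peak = 9
d_cruise = 162 − 18 = 144; t_c = 144/9 = 16
T = 2·2 + 16 = 20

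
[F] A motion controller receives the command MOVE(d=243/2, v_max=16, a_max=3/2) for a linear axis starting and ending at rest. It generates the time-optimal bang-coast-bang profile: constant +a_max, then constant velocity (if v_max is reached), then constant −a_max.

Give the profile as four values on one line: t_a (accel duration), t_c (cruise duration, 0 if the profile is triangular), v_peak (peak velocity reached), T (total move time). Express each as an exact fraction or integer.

(v_max)²/a_max = 16²/(3/2) = 512/3
243/2 < 512/3 → triangular
v_peak = √(243/2·3/2) = √(729/4) = 27/2
t_a = (27/2)/(3/2) = 9; t_c = 0
T = 2·9 = 18

t_a=9 t_c=0 v_peak=27/2 T=18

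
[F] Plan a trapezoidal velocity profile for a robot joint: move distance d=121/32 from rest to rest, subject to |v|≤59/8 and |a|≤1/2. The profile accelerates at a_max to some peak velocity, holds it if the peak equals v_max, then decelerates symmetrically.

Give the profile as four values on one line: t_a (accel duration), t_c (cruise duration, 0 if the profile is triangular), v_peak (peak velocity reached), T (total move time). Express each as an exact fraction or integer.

t_a=11/4 t_c=0 v_peak=11/8 T=11/2

v_max²/a_max = (59/8)²/(1/2) = 3481/32
121/32 < 3481/32 ⇒ no cruise
v_peak = √(121/32·1/2) = √(121/64) = 11/8
t_a = (11/8)/(1/2) = 11/4; t_c = 0
T = 2·11/4 = 11/2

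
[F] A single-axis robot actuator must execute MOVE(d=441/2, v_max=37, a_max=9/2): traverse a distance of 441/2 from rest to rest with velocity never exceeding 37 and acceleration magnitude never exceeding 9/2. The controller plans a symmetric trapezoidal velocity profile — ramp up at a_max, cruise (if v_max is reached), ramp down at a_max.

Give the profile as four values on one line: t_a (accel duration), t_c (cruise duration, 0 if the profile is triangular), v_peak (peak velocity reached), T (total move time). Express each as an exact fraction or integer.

vₘ²/aₘ = 37²/(9/2) = 2738/9
441/2 < 2738/9 so t_c = 0
v_peak = √(441/2·9/2) = √(3969/4) = 63/2
t_a = (63/2)/(9/2) = 7; t_c = 0
T = 2·7 = 14

t_a=7 t_c=0 v_peak=63/2 T=14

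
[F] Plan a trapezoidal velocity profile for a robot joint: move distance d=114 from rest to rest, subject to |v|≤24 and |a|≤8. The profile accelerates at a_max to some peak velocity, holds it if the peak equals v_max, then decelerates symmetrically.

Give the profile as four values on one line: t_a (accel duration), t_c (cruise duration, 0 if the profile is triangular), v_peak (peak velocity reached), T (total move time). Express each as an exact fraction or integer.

v_max²/a_max = 24²/8 = 72
114 ≥ 72 → trapezoidal
t_a = 24/8 = 3; v_peak = 24
d_cruise = 114 − 72 = 42; t_c = 42/24 = 7/4
T = 2·3 + 7/4 = 31/4

t_a=3 t_c=7/4 v_peak=24 T=31/4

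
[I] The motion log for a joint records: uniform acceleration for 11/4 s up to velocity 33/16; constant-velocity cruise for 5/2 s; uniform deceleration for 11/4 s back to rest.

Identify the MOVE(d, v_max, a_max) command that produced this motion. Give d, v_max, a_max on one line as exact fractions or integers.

d=693/64 v_max=33/16 a_max=3/4

a_max = (33/16)/(11/4) = 3/4
d_a = ½·33/16·11/4 = 363/128; d_c = 33/16·5/2 = 165/32
d = 2·363/128 + 165/32 = 693/64
t_c = 5/2 > 0 ⇒ limit active, v_max = 33/16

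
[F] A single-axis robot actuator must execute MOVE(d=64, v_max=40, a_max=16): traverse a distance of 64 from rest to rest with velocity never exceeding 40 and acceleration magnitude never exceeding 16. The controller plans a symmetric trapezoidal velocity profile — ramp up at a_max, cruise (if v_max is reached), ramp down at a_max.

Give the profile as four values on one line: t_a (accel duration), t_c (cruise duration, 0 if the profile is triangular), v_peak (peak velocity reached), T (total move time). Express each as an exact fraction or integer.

(v_max)²/a_max = 40²/16 = 100
64 < 100 ⇒ no cruise
v_peak = √(64·16) = √1024 = 32
t_a = 32/16 = 2; t_c = 0
T = 2·2 = 4

t_a=2 t_c=0 v_peak=32 T=4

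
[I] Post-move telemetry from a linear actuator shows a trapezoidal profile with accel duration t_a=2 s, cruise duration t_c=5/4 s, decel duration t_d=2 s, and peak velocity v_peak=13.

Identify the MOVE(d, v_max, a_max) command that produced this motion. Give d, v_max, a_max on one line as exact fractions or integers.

d=169/4 v_max=13 a_max=13/2

a_max = 13/2
d_a = ½·13·2 = 13; d_c = 13·5/4 = 65/4
d = 2·13 + 65/4 = 169/4
t_c = 5/4 > 0 so v_max = 13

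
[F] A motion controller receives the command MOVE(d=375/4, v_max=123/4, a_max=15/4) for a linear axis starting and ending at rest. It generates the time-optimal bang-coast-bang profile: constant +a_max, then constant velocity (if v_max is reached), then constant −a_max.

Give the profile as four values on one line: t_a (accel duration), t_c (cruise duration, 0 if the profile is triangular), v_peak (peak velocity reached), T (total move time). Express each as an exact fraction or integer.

v_max²/a_max = (123/4)²/(15/4) = 5043/20
375/4 < 5043/20 → triangular
v_peak = √(375/4·15/4) = √(5625/16) = 75/4
t_a = (75/4)/(15/4) = 5; t_c = 0
T = 2·5 = 10

t_a=5 t_c=0 v_peak=75/4 T=10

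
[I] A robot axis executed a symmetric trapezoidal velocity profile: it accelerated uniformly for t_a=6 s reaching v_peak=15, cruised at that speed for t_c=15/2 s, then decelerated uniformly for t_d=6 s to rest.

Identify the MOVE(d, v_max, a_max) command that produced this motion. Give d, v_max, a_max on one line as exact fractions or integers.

a_max = 15/6 = 5/2
d_a = ½·15·6 = 45; d_c = 15·15/2 = 225/2
d = 2·45 + 225/2 = 405/2
t_c = 15/2 > 0 so v_max = 15

d=405/2 v_max=15 a_max=5/2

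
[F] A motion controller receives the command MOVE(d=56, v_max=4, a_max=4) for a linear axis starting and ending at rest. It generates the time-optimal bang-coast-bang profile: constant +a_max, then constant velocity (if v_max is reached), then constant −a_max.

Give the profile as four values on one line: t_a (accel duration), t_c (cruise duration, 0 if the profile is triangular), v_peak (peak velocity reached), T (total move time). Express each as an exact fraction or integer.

t_a=1 t_c=13 v_peak=4 T=15

v_max²/a_max = 4²/4 = 4
56 ≥ 4 → trapezoidal
t_a = 4/4 = 1; v_peak = 4
d_cruise = 56 − 4 = 52; t_c = 52/4 = 13
T = 2·1 + 13 = 15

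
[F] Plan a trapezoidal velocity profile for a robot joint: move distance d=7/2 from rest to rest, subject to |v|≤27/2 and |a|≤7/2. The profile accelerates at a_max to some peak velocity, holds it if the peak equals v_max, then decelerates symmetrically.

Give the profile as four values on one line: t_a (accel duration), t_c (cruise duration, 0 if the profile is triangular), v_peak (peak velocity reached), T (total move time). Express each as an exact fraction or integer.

vₘ²/aₘ = (27/2)²/(7/2) = 729/14
7/2 < 729/14 ⇒ no cruise
v_peak = √(7/2·7/2) = √(49/4) = 7/2
t_a = (7/2)/(7/2) = 1; t_c = 0
T = 2·1 = 2

t_a=1 t_c=0 v_peak=7/2 T=2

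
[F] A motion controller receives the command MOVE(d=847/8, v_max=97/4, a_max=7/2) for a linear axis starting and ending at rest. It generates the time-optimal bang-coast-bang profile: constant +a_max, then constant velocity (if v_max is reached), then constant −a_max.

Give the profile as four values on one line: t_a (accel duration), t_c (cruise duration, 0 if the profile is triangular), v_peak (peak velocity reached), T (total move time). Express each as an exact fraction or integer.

vₘ²/aₘ = (97/4)²/(7/2) = 9409/56
847/8 < 9409/56 ⇒ no cruise
v_peak = √(847/8·7/2) = √(5929/16) = 77/4
t_a = (77/4)/(7/2) = 11/2; t_c = 0
T = 2·11/2 = 11

t_a=11/2 t_c=0 v_peak=77/4 T=11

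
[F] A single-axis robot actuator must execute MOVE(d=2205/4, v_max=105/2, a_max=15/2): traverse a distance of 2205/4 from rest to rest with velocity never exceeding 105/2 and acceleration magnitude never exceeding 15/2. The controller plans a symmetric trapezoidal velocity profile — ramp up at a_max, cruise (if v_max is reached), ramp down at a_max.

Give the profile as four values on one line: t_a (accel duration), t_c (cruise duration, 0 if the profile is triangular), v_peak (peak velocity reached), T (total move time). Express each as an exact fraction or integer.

t_a=7 t_c=7/2 v_peak=105/2 T=35/2

(v_max)²/a_max = (105/2)²/(15/2) = 735/2
2205/4 ≥ 735/2 so v_max reached
t_a = (105/2)/(15/2) = 7; v_peak = 105/2
d_cruise = 2205/4 − 735/2 = 735/4; t_c = (735/4)/(105/2) = 7/2
T = 2·7 + 7/2 = 35/2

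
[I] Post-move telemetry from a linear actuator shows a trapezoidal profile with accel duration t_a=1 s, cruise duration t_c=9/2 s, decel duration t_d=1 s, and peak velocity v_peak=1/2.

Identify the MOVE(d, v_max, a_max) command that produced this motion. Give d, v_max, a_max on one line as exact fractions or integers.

d=11/4 v_max=1/2 a_max=1/2

a_max = (1/2)/1 = 1/2
d_a = ½·1/2·1 = 1/4; d_c = 1/2·9/2 = 9/4
d = 2·1/4 + 9/4 = 11/4
t_c = 9/2 > 0 ⇒ limit active, v_max = 1/2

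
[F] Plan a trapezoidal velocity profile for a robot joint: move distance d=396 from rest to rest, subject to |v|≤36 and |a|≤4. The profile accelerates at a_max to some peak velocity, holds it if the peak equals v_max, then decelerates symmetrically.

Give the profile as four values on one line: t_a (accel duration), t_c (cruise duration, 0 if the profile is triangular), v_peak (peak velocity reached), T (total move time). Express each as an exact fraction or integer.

t_a=9 t_c=2 v_peak=36 T=20

vₘ²/aₘ = 36²/4 = 324
396 ≥ 324 ⇒ cruise phase
t_a = 36/4 = 9; v_peak = 36
d_cruise = 396 − 324 = 72; t_c = 72/36 = 2
T = 2·9 + 2 = 20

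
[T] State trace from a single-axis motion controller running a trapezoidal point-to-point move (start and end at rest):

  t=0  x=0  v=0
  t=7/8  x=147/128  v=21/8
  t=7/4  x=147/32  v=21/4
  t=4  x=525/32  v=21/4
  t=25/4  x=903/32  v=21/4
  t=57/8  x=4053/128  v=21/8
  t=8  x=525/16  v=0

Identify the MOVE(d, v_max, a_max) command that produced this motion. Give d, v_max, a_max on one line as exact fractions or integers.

d=525/16 v_max=21/4 a_max=3

final state: t=8, x=525/16, v=0 → d = 525/16
a_max = (21/8−0)/(7/8−0) = 3
max v = 21/4 over t∈[7/4,25/4] → v_max = 21/4
check: 21/4·(7/4+9/2) = 525/16 ✓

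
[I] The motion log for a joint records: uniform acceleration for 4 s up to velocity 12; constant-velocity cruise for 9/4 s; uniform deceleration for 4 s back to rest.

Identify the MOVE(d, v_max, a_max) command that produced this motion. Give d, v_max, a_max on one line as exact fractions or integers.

a_max = 12/4 = 3
d_a = ½·12·4 = 24; d_c = 12·9/4 = 27
d = 2·24 + 27 = 75
t_c = 9/4 > 0 ⇒ limit active, v_max = 12

d=75 v_max=12 a_max=3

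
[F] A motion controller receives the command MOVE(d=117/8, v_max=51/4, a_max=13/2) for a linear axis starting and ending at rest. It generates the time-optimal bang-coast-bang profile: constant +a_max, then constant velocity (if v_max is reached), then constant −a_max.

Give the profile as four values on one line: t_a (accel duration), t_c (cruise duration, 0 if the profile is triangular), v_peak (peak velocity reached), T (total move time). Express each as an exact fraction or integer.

t_a=3/2 t_c=0 v_peak=39/4 T=3

vₘ²/aₘ = (51/4)²/(13/2) = 2601/104
117/8 < 2601/104 so t_c = 0
v_peak = √(117/8·13/2) = √(1521/16) = 39/4
t_a = (39/4)/(13/2) = 3/2; t_c = 0
T = 2·3/2 = 3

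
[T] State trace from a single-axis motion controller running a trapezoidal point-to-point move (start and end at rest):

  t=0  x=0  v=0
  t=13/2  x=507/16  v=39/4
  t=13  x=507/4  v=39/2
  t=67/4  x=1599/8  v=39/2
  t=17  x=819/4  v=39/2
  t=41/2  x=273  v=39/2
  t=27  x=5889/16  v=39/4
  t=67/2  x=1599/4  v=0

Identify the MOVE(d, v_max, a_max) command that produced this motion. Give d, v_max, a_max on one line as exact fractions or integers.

d=1599/4 v_max=39/2 a_max=3/2

final state: t=67/2, x=1599/4, v=0 → d = 1599/4
a_max = (39/4−0)/(13/2−0) = 3/2
max v = 39/2 over t∈[13,41/2] → v_max = 39/2
check: 39/2·(13+15/2) = 1599/4 ✓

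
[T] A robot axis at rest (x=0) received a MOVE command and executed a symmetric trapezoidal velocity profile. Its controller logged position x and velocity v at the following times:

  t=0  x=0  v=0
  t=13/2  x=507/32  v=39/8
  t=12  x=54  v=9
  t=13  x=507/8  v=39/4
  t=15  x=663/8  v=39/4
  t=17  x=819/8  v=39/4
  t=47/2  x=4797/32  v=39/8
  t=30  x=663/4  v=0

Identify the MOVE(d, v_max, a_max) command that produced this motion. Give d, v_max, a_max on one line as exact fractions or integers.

d=663/4 v_max=39/4 a_max=3/4

final state: t=30, x=663/4, v=0 → d = 663/4
a_max = (39/8−0)/(13/2−0) = 3/4
max v = 39/4 over t∈[13,17] → v_max = 39/4
check: 39/4·(13+4) = 663/4 ✓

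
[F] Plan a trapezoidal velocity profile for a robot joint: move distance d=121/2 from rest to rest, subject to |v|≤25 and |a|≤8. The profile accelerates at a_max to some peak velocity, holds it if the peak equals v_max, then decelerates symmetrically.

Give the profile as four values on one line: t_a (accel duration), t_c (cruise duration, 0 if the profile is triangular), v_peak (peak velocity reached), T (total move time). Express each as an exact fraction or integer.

t_a=11/4 t_c=0 v_peak=22 T=11/2

vₘ²/aₘ = 25²/8 = 625/8
121/2 < 625/8 → triangular
v_peak = √(121/2·8) = √484 = 22
t_a = 22/8 = 11/4; t_c = 0
T = 2·11/4 = 11/2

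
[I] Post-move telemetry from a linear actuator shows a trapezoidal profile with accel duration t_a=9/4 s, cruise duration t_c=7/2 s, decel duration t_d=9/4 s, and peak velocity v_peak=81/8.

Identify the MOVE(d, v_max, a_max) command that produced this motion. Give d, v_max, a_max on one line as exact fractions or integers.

d=1863/32 v_max=81/8 a_max=9/2

a_max = (81/8)/(9/4) = 9/2
d_a = ½·81/8·9/4 = 729/64; d_c = 81/8·7/2 = 567/16
d = 2·729/64 + 567/16 = 1863/32
t_c = 7/2 > 0 so v_max = 81/8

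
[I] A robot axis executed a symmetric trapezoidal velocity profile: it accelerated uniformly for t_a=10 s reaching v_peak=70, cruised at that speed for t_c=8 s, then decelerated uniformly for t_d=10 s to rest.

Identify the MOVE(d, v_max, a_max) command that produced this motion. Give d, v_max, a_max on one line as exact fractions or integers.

d=1260 v_max=70 a_max=7

a_max = 70/10 = 7
d_a = ½·70·10 = 350; d_c = 70·8 = 560
d = 2·350 + 560 = 1260
t_c = 8 > 0 ⇒ limit active, v_max = 70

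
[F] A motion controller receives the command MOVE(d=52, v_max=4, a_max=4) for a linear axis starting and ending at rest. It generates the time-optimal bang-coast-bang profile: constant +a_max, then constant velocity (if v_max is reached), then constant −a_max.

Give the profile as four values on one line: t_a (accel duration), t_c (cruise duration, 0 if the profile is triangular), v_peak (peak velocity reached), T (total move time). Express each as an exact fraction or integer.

v_max²/a_max = 4²/4 = 4
52 ≥ 4 so v_max reached
t_a = 4/4 = 1; v_peak = 4
d_cruise = 52 − 4 = 48; t_c = 48/4 = 12
T = 2·1 + 12 = 14

t_a=1 t_c=12 v_peak=4 T=14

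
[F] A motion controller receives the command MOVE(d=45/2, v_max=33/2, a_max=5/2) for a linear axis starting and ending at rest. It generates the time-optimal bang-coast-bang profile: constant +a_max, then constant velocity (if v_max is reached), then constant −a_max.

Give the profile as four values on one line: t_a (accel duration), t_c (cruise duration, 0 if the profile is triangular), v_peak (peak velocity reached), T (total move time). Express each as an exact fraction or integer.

v_max²/a_max = (33/2)²/(5/2) = 1089/10
45/2 < 1089/10 ⇒ no cruise
v_peak = √(45/2·5/2) = √(225/4) = 15/2
t_a = (15/2)/(5/2) = 3; t_c = 0
T = 2·3 = 6

t_a=3 t_c=0 v_peak=15/2 T=6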